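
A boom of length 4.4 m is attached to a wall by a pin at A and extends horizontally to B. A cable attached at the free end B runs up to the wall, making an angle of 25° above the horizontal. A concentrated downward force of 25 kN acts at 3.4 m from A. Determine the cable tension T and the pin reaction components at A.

T = 45.71 kN, A_x = 41.43 kN, A_y = 5.682 kN

ΣM about A: T·sin25°·4.4 − 25·3.4 = 0 → T = 85/(4.4·0.422618) = 45.7107 ≈ 45.71 kN.
ΣF_x = 0: A_x − T·cos25° = 0 → A_x = 45.7107 × 0.906308 = 41.43 kN.
ΣF_y = 0: A_y + T·sin25° − 25 = 0 → A_y = 25 − 45.7107 × 0.422618 = 5.682 kN.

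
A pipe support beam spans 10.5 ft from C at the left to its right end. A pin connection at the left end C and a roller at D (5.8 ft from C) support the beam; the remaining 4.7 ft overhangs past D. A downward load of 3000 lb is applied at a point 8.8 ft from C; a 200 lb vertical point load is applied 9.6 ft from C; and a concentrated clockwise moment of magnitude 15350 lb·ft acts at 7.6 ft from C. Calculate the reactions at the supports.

C_x = 0, C_y = -4329 lb, D_y = 7529 lb

ΣM about C: D_y·5.8 − 3000·8.8 − 200·9.6 − 15350 = 0 → D_y = 43670/5.8 = 7529.31 ≈ 7529 lb.
ΣF_y = 0: C_y + 7529.31 − 3000 − 200 = 0 → C_y = -4329 lb.
ΣF_x = 0: no horizontal applied forces, so C_x = 0.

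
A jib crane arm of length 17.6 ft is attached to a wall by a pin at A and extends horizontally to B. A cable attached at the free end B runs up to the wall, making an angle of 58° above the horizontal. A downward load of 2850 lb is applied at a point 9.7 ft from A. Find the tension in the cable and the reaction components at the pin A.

ΣM about A: T·sin58°·17.6 − 2850·9.7 = 0 → T = 27645/(17.6·0.848048) = 1852.18 ≈ 1852 lb.
ΣF_x = 0: A_x − T·cos58° = 0 → A_x = 1852.18 × 0.529919 = 981.5 lb.
ΣF_y = 0: A_y + T·sin58° − 2850 = 0 → A_y = 2850 − 1852.18 × 0.848048 = 1279 lb.

T = 1852 lb, A_x = 981.5 lb, A_y = 1279 lb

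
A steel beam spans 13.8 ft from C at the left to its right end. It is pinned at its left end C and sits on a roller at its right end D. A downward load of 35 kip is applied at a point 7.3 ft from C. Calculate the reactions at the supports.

C_x = 0, C_y = 16.49 kip, D_y = 18.51 kip

Taking moments about C: D_y·13.8 − 35·7.3 = 0 → D_y = 255.5/13.8 = 18.5145 ≈ 18.51 kip.
ΣF_y = 0: C_y + 18.5145 − 35 = 0 → C_y = 16.49 kip.
ΣF_x = 0: no horizontal applied forces, so C_x = 0.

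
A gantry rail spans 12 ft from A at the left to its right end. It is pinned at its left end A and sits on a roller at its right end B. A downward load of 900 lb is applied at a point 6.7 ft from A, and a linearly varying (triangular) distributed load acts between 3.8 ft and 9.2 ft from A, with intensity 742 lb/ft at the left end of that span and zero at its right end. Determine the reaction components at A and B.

Resultant of the triangular load: ½ × 742 × 5.4 = 2003.4 lb, acting at 5.6 ft from A (one-third of the span from the peak).
Taking moments about A: B_y·12 − 900·6.7 − (½·742·5.4)·5.6 = 0 → B_y = 17249.04/12 = 1437.42 ≈ 1437 lb.
ΣF_y = 0: A_y + 1437.42 − 900 − ½·742·5.4 = 0 → A_y = 1466 lb.
ΣF_x = 0: no horizontal applied forces, so A_x = 0.

A_x = 0, A_y = 1466 lb, B_y = 1437 lb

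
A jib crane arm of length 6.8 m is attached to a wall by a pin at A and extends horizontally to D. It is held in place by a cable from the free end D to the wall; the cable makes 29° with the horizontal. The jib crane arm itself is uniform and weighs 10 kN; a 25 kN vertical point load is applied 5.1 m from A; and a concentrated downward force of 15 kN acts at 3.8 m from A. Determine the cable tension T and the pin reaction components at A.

ΣM about A: T·sin29°·6.8 − 10·3.4 − 25·5.1 − 15·3.8 = 0 → T = 218.5/(6.8·0.48481) = 66.2782 ≈ 66.28 kN.
ΣF_x = 0: A_x − T·cos29° = 0 → A_x = 66.2782 × 0.87462 = 57.97 kN.
ΣF_y = 0: A_y + T·sin29° − 10 − 25 − 15 = 0 → A_y = 50 − 66.2782 × 0.48481 = 17.87 kN.

T = 66.28 kN, A_x = 57.97 kN, A_y = 17.87 kN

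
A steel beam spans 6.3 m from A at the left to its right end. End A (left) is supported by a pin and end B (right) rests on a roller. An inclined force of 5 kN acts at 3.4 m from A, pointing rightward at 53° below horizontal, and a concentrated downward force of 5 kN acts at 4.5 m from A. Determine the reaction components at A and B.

A_x = -3.009 kN, A_y = 3.267 kN, B_y = 5.726 kN

Moments about A: B_y·6.3 − 5·sin53°·3.4 − 5·4.5 = 0 → B_y = 36.0768/6.3 = 5.72648 ≈ 5.726 kN.
ΣF_y = 0: A_y + 5.72648 − 5·sin53° − 5 = 0 → A_y = 3.267 kN.
ΣF_x = 0: A_x + 5·cos53° = 0 → A_x = -3.009 kN.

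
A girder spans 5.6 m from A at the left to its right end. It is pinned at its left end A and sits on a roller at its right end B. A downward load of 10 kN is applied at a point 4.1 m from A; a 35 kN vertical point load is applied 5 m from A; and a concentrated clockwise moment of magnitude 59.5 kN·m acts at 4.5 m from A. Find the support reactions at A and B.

Taking moments about A: B_y·5.6 − 10·4.1 − 35·5 − 59.5 = 0 → B_y = 275.5/5.6 = 49.1964 ≈ 49.20 kN.
ΣF_y = 0: A_y + 49.1964 − 10 − 35 = 0 → A_y = -4.196 kN.
ΣF_x = 0: no horizontal applied forces, so A_x = 0.

A_x = 0, A_y = -4.196 kN, B_y = 49.20 kN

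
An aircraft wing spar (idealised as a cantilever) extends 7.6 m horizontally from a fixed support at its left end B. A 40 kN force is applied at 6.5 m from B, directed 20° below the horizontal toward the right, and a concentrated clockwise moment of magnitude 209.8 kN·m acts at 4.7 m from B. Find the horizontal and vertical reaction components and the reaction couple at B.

ΣF_x = 0: B_x + 40·cos20° = 0 → B_x = -37.59 kN.
ΣF_y = 0: B_y − 40·sin20° = 0 → B_y = 13.68 kN.
ΣM about B: M_B − 40·sin20°·6.5 − 209.8 = 0 → M_B = 298.7 kN·m.

B_x = -37.59 kN, B_y = 13.68 kN, M_B = 298.7 kN·m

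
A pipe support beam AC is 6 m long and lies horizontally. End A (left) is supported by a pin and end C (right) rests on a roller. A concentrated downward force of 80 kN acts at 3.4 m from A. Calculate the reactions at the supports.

A_x = 0, A_y = 34.67 kN, C_y = 45.33 kN

ΣM about A: C_y·6 − 80·3.4 = 0 → C_y = 272/6 = 45.3333 ≈ 45.33 kN.
ΣF_y = 0: A_y + 45.3333 − 80 = 0 → A_y = 34.67 kN.
ΣF_x = 0: no horizontal applied forces, so A_x = 0.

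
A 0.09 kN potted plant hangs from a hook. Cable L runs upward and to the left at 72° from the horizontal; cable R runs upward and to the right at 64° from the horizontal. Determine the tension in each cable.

ΣF_x = 0: −T_L·cos72° + T_R·cos64° = 0 → T_R = 0.704921·T_L.
ΣF_y = 0: T_L·sin72° + T_R·sin64° = 0.09.
Substitute: T_L·(0.951057 + 0.704921·0.898794) = 0.09 → T_L = 0.0567954 ≈ 0.05680 kN.
Then T_R = 0.704921 × 0.0567954 = 0.04004 kN.

T_L = 0.05680 kN, T_R = 0.04004 kN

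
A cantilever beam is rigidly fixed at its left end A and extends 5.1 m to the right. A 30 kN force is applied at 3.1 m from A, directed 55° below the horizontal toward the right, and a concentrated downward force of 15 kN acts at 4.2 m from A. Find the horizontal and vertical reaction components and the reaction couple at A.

ΣF_x = 0: A_x + 30·cos55° = 0 → A_x = -17.21 kN.
ΣF_y = 0: A_y − 30·sin55° − 15 = 0 → A_y = 39.57 kN.
ΣM about A: M_A − 30·sin55°·3.1 − 15·4.2 = 0 → M_A = 139.2 kN·m.

A_x = -17.21 kN, A_y = 39.57 kN, M_A = 139.2 kN·m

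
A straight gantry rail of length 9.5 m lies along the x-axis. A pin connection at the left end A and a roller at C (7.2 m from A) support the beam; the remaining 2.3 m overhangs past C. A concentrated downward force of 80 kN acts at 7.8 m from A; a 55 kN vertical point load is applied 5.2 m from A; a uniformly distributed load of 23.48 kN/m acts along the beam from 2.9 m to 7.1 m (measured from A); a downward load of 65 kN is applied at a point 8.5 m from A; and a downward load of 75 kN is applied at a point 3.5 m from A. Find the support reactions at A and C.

A_x = 0, A_y = 65.55 kN, C_y = 308.1 kN

Resultant of the distributed load: 23.48 × 4.2 = 98.616 kN at 5 m from A.
Taking moments about A: C_y·7.2 − 80·7.8 − 55·5.2 − (23.48·4.2)·5 − 65·8.5 − 75·3.5 = 0 → C_y = 2218.08/7.2 = 308.067 ≈ 308.1 kN.
ΣF_y = 0: A_y + 308.067 − 80 − 55 − 23.48·4.2 − 65 − 75 = 0 → A_y = 65.55 kN.
ΣF_x = 0: no horizontal applied forces, so A_x = 0.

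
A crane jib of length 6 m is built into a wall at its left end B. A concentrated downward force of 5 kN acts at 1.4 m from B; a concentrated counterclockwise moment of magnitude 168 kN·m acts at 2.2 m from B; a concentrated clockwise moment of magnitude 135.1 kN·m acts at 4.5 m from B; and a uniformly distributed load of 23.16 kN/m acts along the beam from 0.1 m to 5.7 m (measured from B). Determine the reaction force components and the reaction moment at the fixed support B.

B_x = 0, B_y = 134.7 kN, M_B = 350.2 kN·m

Resultant of the distributed load: 23.16 × 5.6 = 129.696 kN at 2.9 m from B.
ΣF_x = 0: B_x = 0.
ΣF_y = 0: B_y − 5 − 23.16·5.6 = 0 → B_y = 134.7 kN.
ΣM about B: M_B − 5·1.4 + 168 − 135.1 − (23.16·5.6)·2.9 = 0 → M_B = 350.2 kN·m.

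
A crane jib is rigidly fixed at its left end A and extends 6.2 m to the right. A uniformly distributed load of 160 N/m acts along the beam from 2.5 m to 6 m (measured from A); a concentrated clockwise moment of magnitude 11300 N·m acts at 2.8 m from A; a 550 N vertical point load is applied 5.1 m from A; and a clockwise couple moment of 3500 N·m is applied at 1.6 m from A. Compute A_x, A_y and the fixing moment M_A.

Resultant of the distributed load: 160 × 3.5 = 560 N at 4.25 m from A.
ΣF_x = 0: A_x = 0.
ΣF_y = 0: A_y − 160·3.5 − 550 = 0 → A_y = 1110 N.
ΣM about A: M_A − (160·3.5)·4.25 − 11300 − 550·5.1 − 3500 = 0 → M_A = 19980 N·m.

A_x = 0, A_y = 1110 N, M_A = 19980 N·m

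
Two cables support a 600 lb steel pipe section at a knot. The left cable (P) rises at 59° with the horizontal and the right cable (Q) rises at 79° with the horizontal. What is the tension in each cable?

T_P = 171.1 lb, T_Q = 461.8 lb

ΣF_x = 0: −T_P·cos59° + T_Q·cos79° = 0 → T_Q = 2.69923·T_P.
ΣF_y = 0: T_P·sin59° + T_Q·sin79° = 600.
Substitute: T_P·(0.857167 + 2.69923·0.981627) = 600 → T_P = 171.096 ≈ 171.1 lb.
Then T_Q = 2.69923 × 171.096 = 461.8 lb.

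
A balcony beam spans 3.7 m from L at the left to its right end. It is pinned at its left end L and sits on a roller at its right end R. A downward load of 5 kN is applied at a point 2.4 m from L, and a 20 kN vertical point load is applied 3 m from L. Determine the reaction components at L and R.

ΣM about L: R_y·3.7 − 5·2.4 − 20·3 = 0 → R_y = 72/3.7 = 19.4595 ≈ 19.46 kN.
ΣF_y = 0: L_y + 19.4595 − 5 − 20 = 0 → L_y = 5.541 kN.
ΣF_x = 0: no horizontal applied forces, so L_x = 0.

L_x = 0, L_y = 5.541 kN, R_y = 19.46 kN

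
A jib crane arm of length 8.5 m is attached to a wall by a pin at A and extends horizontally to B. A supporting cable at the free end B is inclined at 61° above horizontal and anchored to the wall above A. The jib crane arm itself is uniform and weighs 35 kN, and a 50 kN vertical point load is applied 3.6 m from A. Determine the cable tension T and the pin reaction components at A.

ΣM about A: T·sin61°·8.5 − 35·4.25 − 50·3.6 = 0 → T = 328.75/(8.5·0.87462) = 44.2209 ≈ 44.22 kN.
ΣF_x = 0: A_x − T·cos61° = 0 → A_x = 44.2209 × 0.48481 = 21.44 kN.
ΣF_y = 0: A_y + T·sin61° − 35 − 50 = 0 → A_y = 85 − 44.2209 × 0.87462 = 46.32 kN.

T = 44.22 kN, A_x = 21.44 kN, A_y = 46.32 kN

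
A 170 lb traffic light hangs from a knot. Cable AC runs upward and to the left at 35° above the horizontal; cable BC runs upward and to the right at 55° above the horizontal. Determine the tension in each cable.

ΣF_x = 0: −T_AC·cos35° + T_BC·cos55° = 0 → T_BC = 1.42815·T_AC.
ΣF_y = 0: T_AC·sin35° + T_BC·sin55° = 170.
Substitute: T_AC·(0.573576 + 1.42815·0.819152) = 170 → T_AC = 97.5079 ≈ 97.51 lb.
Then T_BC = 1.42815 × 97.5079 = 139.3 lb.

T_AC = 97.51 lb, T_BC = 139.3 lb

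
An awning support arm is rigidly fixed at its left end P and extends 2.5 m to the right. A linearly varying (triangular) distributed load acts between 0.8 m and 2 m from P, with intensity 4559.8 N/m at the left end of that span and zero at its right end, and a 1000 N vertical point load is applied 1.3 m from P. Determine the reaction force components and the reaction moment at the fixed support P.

Resultant of the triangular load: ½ × 4559.8 × 1.2 = 2735.88 N, acting at 1.2 m from P (one-third of the span from the peak).
ΣF_x = 0: P_x = 0.
ΣF_y = 0: P_y − ½·4559.8·1.2 − 1000 = 0 → P_y = 3736 N.
ΣM about P: M_P − (½·4559.8·1.2)·1.2 − 1000·1.3 = 0 → M_P = 4583 N·m.

P_x = 0, P_y = 3736 N, M_P = 4583 N·m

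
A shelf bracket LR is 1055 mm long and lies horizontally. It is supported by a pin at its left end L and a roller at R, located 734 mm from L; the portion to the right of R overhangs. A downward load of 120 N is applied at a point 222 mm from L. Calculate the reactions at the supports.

Moments about L: R_y·734 − 120·222 = 0 → R_y = 26640/734 = 36.2943 ≈ 36.29 N.
ΣF_y = 0: L_y + 36.2943 − 120 = 0 → L_y = 83.71 N.
ΣF_x = 0: no horizontal applied forces, so L_x = 0.

L_x = 0, L_y = 83.71 N, R_y = 36.29 N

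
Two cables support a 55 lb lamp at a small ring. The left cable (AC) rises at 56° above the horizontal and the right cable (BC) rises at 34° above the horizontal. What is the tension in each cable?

ΣF_x = 0: −T_AC·cos56° + T_BC·cos34° = 0 → T_BC = 0.674509·T_AC.
ΣF_y = 0: T_AC·sin56° + T_BC·sin34° = 55.
Substitute: T_AC·(0.829038 + 0.674509·0.559193) = 55 → T_AC = 45.597 ≈ 45.60 lb.
Then T_BC = 0.674509 × 45.597 = 30.76 lb.

T_AC = 45.60 lb, T_BC = 30.76 lb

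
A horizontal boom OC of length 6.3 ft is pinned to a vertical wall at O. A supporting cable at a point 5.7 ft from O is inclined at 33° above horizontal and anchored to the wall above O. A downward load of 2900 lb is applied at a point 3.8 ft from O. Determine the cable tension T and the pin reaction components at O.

T = 3550 lb, O_x = 2977 lb, O_y = 966.7 lb

ΣM about O: T·sin33°·5.7 − 2900·3.8 = 0 → T = 11020/(5.7·0.544639) = 3549.75 ≈ 3550 lb.
ΣF_x = 0: O_x − T·cos33° = 0 → O_x = 3549.75 × 0.838671 = 2977 lb.
ΣF_y = 0: O_y + T·sin33° − 2900 = 0 → O_y = 2900 − 3549.75 × 0.544639 = 966.7 lb.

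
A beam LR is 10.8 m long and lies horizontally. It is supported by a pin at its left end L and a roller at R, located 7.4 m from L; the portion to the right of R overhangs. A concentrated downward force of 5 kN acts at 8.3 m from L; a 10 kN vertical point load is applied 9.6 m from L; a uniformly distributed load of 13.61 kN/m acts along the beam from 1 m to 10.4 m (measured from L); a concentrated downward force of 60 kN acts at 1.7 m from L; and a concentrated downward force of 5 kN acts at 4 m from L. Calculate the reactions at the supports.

L_x = 0, L_y = 74.32 kN, R_y = 133.6 kN

Resultant of the distributed load: 13.61 × 9.4 = 127.934 kN at 5.7 m from L.
Moments about L: R_y·7.4 − 5·8.3 − 10·9.6 − (13.61·9.4)·5.7 − 60·1.7 − 5·4 = 0 → R_y = 988.7238/7.4 = 133.611 ≈ 133.6 kN.
ΣF_y = 0: L_y + 133.611 − 5 − 10 − 13.61·9.4 − 60 − 5 = 0 → L_y = 74.32 kN.
ΣF_x = 0: no horizontal applied forces, so L_x = 0.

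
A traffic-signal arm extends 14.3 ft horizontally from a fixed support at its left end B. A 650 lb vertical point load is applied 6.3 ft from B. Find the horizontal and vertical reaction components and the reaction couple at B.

ΣF_x = 0: B_x = 0.
ΣF_y = 0: B_y − 650 = 0 → B_y = 650.0 lb.
ΣM about B: M_B − 650·6.3 = 0 → M_B = 4095 lb·ft.

B_x = 0, B_y = 650.0 lb, M_B = 4095 lb·ft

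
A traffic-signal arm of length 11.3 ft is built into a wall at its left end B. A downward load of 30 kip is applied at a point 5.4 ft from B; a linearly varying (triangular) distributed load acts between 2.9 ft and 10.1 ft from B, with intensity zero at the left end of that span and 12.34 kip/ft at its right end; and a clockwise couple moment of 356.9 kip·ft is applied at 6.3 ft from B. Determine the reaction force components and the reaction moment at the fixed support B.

Resultant of the triangular load: ½ × 12.34 × 7.2 = 44.424 kip, acting at 7.7 ft from B (one-third of the span from the peak).
ΣF_x = 0: B_x = 0.
ΣF_y = 0: B_y − 30 − ½·12.34·7.2 = 0 → B_y = 74.42 kip.
ΣM about B: M_B − 30·5.4 − (½·12.34·7.2)·7.7 − 356.9 = 0 → M_B = 861.0 kip·ft.

B_x = 0, B_y = 74.42 kip, M_B = 861.0 kip·ft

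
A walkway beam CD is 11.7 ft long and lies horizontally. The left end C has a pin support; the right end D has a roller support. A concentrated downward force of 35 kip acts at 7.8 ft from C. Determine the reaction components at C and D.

ΣM about C: D_y·11.7 − 35·7.8 = 0 → D_y = 273/11.7 = 23.3333 ≈ 23.33 kip.
ΣF_y = 0: C_y + 23.3333 − 35 = 0 → C_y = 11.67 kip.
ΣF_x = 0: no horizontal applied forces, so C_x = 0.

C_x = 0, C_y = 11.67 kip, D_y = 23.33 kip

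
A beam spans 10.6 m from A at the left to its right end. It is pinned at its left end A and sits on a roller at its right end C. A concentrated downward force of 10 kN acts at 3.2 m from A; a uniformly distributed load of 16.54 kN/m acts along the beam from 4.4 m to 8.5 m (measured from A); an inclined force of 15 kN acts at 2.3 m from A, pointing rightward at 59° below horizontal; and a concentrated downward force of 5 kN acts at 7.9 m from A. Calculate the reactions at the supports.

A_x = -7.726 kN, A_y = 44.87 kN, C_y = 50.80 kN

Resultant of the distributed load: 16.54 × 4.1 = 67.814 kN at 6.45 m from A.
Taking moments about A: C_y·10.6 − 10·3.2 − (16.54·4.1)·6.45 − 15·sin59°·2.3 − 5·7.9 = 0 → C_y = 538.473/10.6 = 50.7993 ≈ 50.80 kN.
ΣF_y = 0: A_y + 50.7993 − 10 − 16.54·4.1 − 15·sin59° − 5 = 0 → A_y = 44.87 kN.
ΣF_x = 0: A_x + 15·cos59° = 0 → A_x = -7.726 kN.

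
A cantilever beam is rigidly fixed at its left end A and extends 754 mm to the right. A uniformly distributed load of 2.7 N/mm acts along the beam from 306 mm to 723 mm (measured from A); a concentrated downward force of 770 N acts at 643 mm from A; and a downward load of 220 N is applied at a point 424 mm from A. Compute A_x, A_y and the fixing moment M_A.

Resultant of the distributed load: 2.7 × 417 = 1125.9 N at 514.5 mm from A.
ΣF_x = 0: A_x = 0.
ΣF_y = 0: A_y − 2.7·417 − 770 − 220 = 0 → A_y = 2116 N.
ΣM about A: M_A − (2.7·417)·514.5 − 770·643 − 220·424 = 0 → M_A = 1168000 N·mm.

A_x = 0, A_y = 2116 N, M_A = 1168000 N·mm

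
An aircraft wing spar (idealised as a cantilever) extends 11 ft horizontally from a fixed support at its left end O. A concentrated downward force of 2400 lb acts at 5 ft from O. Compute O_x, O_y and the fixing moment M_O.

ΣF_x = 0: O_x = 0.
ΣF_y = 0: O_y − 2400 = 0 → O_y = 2400 lb.
ΣM about O: M_O − 2400·5 = 0 → M_O = 12000 lb·ft.

O_x = 0, O_y = 2400 lb, M_O = 12000 lb·ft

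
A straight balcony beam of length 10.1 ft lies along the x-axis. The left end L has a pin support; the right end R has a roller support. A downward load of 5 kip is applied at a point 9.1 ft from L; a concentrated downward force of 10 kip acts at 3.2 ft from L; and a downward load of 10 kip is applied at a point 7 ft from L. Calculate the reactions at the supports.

ΣM about L: R_y·10.1 − 5·9.1 − 10·3.2 − 10·7 = 0 → R_y = 147.5/10.1 = 14.604 ≈ 14.60 kip.
ΣF_y = 0: L_y + 14.604 − 5 − 10 − 10 = 0 → L_y = 10.40 kip.
ΣF_x = 0: no horizontal applied forces, so L_x = 0.

L_x = 0, L_y = 10.40 kip, R_y = 14.60 kip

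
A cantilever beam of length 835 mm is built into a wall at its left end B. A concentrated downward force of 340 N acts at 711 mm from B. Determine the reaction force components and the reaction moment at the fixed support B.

ΣF_x = 0: B_x = 0.
ΣF_y = 0: B_y − 340 = 0 → B_y = 340.0 N.
ΣM about B: M_B − 340·711 = 0 → M_B = 241700 N·mm.

B_x = 0, B_y = 340.0 N, M_B = 241700 N·mm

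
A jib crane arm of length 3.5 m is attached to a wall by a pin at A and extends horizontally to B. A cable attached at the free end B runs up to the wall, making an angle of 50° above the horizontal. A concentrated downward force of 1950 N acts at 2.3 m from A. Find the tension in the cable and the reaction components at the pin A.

ΣM about A: T·sin50°·3.5 − 1950·2.3 = 0 → T = 4485/(3.5·0.766044) = 1672.79 ≈ 1673 N.
ΣF_x = 0: A_x − T·cos50° = 0 → A_x = 1672.79 × 0.642788 = 1075 N.
ΣF_y = 0: A_y + T·sin50° − 1950 = 0 → A_y = 1950 − 1672.79 × 0.766044 = 668.6 N.

T = 1673 N, A_x = 1075 N, A_y = 668.6 N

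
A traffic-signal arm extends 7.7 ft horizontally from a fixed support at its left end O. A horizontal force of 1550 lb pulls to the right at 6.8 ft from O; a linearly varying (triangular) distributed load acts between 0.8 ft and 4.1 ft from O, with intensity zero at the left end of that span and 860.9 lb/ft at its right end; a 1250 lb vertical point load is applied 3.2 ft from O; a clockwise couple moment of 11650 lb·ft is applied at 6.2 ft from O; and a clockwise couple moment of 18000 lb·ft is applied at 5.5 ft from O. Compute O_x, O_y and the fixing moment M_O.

O_x = -1550 lb, O_y = 2670 lb, M_O = 37910 lb·ft

Resultant of the triangular load: ½ × 860.9 × 3.3 = 1420.485 lb, acting at 3 ft from O (one-third of the span from the peak).
ΣF_x = 0: O_x + 1550 = 0 → O_x = -1550 lb.
ΣF_y = 0: O_y − ½·860.9·3.3 − 1250 = 0 → O_y = 2670 lb.
ΣM about O: M_O − (½·860.9·3.3)·3 − 1250·3.2 − 11650 − 18000 = 0 → M_O = 37910 lb·ft.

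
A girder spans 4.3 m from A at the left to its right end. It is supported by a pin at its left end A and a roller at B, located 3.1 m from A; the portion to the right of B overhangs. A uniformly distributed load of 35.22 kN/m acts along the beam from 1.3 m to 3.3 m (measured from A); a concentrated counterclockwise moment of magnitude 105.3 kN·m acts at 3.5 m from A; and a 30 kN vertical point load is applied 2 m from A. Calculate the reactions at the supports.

Resultant of the distributed load: 35.22 × 2 = 70.44 kN at 2.3 m from A.
Moments about A: B_y·3.1 − (35.22·2)·2.3 + 105.3 − 30·2 = 0 → B_y = 116.712/3.1 = 37.649 ≈ 37.65 kN.
ΣF_y = 0: A_y + 37.649 − 35.22·2 − 30 = 0 → A_y = 62.79 kN.
ΣF_x = 0: no horizontal applied forces, so A_x = 0.

A_x = 0, A_y = 62.79 kN, B_y = 37.65 kN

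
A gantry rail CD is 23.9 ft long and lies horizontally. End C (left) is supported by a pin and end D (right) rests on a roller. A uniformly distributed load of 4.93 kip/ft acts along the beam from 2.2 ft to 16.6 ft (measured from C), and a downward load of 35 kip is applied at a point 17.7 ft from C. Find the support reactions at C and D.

Resultant of the distributed load: 4.93 × 14.4 = 70.992 kip at 9.4 ft from C.
ΣM about C: D_y·23.9 − (4.93·14.4)·9.4 − 35·17.7 = 0 → D_y = 1286.8248/23.9 = 53.842 ≈ 53.84 kip.
ΣF_y = 0: C_y + 53.842 − 4.93·14.4 − 35 = 0 → C_y = 52.15 kip.
ΣF_x = 0: no horizontal applied forces, so C_x = 0.

C_x = 0, C_y = 52.15 kip, D_y = 53.84 kip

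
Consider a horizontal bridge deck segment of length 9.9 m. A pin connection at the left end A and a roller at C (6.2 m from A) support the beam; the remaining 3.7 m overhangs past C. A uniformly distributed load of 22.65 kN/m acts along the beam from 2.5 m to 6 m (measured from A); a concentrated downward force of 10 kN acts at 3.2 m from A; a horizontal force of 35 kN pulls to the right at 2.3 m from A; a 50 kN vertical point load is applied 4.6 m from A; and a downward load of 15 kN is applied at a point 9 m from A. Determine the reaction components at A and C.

Resultant of the distributed load: 22.65 × 3.5 = 79.275 kN at 4.25 m from A.
Moments about A: C_y·6.2 − (22.65·3.5)·4.25 − 10·3.2 − 50·4.6 − 15·9 = 0 → C_y = 733.91875/6.2 = 118.374 ≈ 118.4 kN.
ΣF_y = 0: A_y + 118.374 − 22.65·3.5 − 10 − 50 − 15 = 0 → A_y = 35.90 kN.
ΣF_x = 0: A_x + 35 = 0 → A_x = -35.00 kN.

A_x = -35.00 kN, A_y = 35.90 kN, C_y = 118.4 kN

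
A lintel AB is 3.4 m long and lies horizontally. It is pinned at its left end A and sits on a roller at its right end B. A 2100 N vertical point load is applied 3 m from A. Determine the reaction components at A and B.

A_x = 0, A_y = 247.1 N, B_y = 1853 N

Moments about A: B_y·3.4 − 2100·3 = 0 → B_y = 6300/3.4 = 1852.94 ≈ 1853 N.
ΣF_y = 0: A_y + 1852.94 − 2100 = 0 → A_y = 247.1 N.
ΣF_x = 0: no horizontal applied forces, so A_x = 0.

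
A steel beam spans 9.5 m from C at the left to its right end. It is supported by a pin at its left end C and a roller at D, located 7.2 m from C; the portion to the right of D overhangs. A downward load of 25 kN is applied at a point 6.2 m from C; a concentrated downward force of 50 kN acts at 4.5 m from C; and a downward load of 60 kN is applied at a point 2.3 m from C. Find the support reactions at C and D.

Moments about C: D_y·7.2 − 25·6.2 − 50·4.5 − 60·2.3 = 0 → D_y = 518/7.2 = 71.9444 ≈ 71.94 kN.
ΣF_y = 0: C_y + 71.9444 − 25 − 50 − 60 = 0 → C_y = 63.06 kN.
ΣF_x = 0: no horizontal applied forces, so C_x = 0.

C_x = 0, C_y = 63.06 kN, D_y = 71.94 kN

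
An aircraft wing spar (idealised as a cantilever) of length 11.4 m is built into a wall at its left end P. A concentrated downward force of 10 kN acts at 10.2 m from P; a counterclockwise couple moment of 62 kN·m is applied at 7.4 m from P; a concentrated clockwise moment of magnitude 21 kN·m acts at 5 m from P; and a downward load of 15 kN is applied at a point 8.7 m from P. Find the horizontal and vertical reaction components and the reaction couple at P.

ΣF_x = 0: P_x = 0.
ΣF_y = 0: P_y − 10 − 15 = 0 → P_y = 25.00 kN.
ΣM about P: M_P − 10·10.2 + 62 − 21 − 15·8.7 = 0 → M_P = 191.5 kN·m.

P_x = 0, P_y = 25.00 kN, M_P = 191.5 kN·m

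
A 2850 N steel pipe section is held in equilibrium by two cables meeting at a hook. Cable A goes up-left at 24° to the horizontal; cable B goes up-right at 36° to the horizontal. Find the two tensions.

T_A = 2662 N, T_B = 3006 N

ΣF_x = 0: −T_A·cos24° + T_B·cos36° = 0 → T_B = 1.1292·T_A.
ΣF_y = 0: T_A·sin24° + T_B·sin36° = 2850.
Substitute: T_A·(0.406737 + 1.1292·0.587785) = 2850 → T_A = 2662.4 ≈ 2662 N.
Then T_B = 1.1292 × 2662.4 = 3006 N.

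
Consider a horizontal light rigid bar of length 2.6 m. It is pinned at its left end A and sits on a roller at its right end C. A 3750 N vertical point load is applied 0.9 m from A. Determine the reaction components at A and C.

ΣM about A: C_y·2.6 − 3750·0.9 = 0 → C_y = 3375/2.6 = 1298.08 ≈ 1298 N.
ΣF_y = 0: A_y + 1298.08 − 3750 = 0 → A_y = 2452 N.
ΣF_x = 0: no horizontal applied forces, so A_x = 0.

A_x = 0, A_y = 2452 N, C_y = 1298 N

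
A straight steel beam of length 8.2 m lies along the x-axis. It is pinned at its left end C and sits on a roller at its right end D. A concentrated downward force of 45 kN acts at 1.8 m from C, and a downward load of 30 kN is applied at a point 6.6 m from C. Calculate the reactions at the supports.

ΣM about C: D_y·8.2 − 45·1.8 − 30·6.6 = 0 → D_y = 279/8.2 = 34.0244 ≈ 34.02 kN.
ΣF_y = 0: C_y + 34.0244 − 45 − 30 = 0 → C_y = 40.98 kN.
ΣF_x = 0: no horizontal applied forces, so C_x = 0.

C_x = 0, C_y = 40.98 kN, D_y = 34.02 kN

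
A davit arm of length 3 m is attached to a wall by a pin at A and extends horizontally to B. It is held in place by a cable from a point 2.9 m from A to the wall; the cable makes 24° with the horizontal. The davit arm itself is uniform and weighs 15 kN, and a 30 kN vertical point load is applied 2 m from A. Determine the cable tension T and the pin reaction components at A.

ΣM about A: T·sin24°·2.9 − 15·1.5 − 30·2 = 0 → T = 82.5/(2.9·0.406737) = 69.9427 ≈ 69.94 kN.
ΣF_x = 0: A_x − T·cos24° = 0 → A_x = 69.9427 × 0.913545 = 63.90 kN.
ΣF_y = 0: A_y + T·sin24° − 15 − 30 = 0 → A_y = 45 − 69.9427 × 0.406737 = 16.55 kN.

T = 69.94 kN, A_x = 63.90 kN, A_y = 16.55 kN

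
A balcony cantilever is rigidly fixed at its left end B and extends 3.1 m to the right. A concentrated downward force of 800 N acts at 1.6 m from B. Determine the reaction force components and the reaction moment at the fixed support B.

ΣF_x = 0: B_x = 0.
ΣF_y = 0: B_y − 800 = 0 → B_y = 800.0 N.
ΣM about B: M_B − 800·1.6 = 0 → M_B = 1280 N·m.

B_x = 0, B_y = 800.0 N, M_B = 1280 N·m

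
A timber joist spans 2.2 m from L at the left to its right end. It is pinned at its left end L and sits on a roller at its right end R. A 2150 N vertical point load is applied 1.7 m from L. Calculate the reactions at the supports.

L_x = 0, L_y = 488.6 N, R_y = 1661 N

ΣM about L: R_y·2.2 − 2150·1.7 = 0 → R_y = 3655/2.2 = 1661.36 ≈ 1661 N.
ΣF_y = 0: L_y + 1661.36 − 2150 = 0 → L_y = 488.6 N.
ΣF_x = 0: no horizontal applied forces, so L_x = 0.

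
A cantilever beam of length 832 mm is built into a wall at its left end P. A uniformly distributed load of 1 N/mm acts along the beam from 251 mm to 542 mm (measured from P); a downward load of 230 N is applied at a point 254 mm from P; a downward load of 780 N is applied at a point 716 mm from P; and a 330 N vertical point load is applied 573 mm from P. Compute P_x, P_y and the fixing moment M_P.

Resultant of the distributed load: 1 × 291 = 291 N at 396.5 mm from P.
ΣF_x = 0: P_x = 0.
ΣF_y = 0: P_y − 1·291 − 230 − 780 − 330 = 0 → P_y = 1631 N.
ΣM about P: M_P − (1·291)·396.5 − 230·254 − 780·716 − 330·573 = 0 → M_P = 921400 N·mm.

P_x = 0, P_y = 1631 N, M_P = 921400 N·mm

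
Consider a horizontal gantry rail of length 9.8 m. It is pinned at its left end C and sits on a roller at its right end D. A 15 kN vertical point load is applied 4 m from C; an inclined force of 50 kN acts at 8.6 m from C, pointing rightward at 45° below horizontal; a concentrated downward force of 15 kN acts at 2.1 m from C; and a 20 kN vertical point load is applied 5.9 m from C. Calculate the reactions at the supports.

C_x = -35.36 kN, C_y = 32.95 kN, D_y = 52.40 kN

ΣM about C: D_y·9.8 − 15·4 − 50·sin45°·8.6 − 15·2.1 − 20·5.9 = 0 → D_y = 513.556/9.8 = 52.4037 ≈ 52.40 kN.
ΣF_y = 0: C_y + 52.4037 − 15 − 50·sin45° − 15 − 20 = 0 → C_y = 32.95 kN.
ΣF_x = 0: C_x + 50·cos45° = 0 → C_x = -35.36 kN.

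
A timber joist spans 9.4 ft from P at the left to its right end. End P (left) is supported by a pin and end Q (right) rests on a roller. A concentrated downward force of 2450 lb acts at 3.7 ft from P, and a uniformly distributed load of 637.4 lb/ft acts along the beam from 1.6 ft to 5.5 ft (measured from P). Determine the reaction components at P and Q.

Resultant of the distributed load: 637.4 × 3.9 = 2485.86 lb at 3.55 ft from P.
ΣM about P: Q_y·9.4 − 2450·3.7 − (637.4·3.9)·3.55 = 0 → Q_y = 17889.803/9.4 = 1903.17 ≈ 1903 lb.
ΣF_y = 0: P_y + 1903.17 − 2450 − 637.4·3.9 = 0 → P_y = 3033 lb.
ΣF_x = 0: no horizontal applied forces, so P_x = 0.

P_x = 0, P_y = 3033 lb, Q_y = 1903 lb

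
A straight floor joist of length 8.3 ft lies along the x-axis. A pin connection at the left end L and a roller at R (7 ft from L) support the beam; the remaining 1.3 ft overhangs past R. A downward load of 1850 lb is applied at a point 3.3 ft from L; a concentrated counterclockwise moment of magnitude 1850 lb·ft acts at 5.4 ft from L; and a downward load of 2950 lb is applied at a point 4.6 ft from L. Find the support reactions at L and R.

ΣM about L: R_y·7 − 1850·3.3 + 1850 − 2950·4.6 = 0 → R_y = 17825/7 = 2546.43 ≈ 2546 lb.
ΣF_y = 0: L_y + 2546.43 − 1850 − 2950 = 0 → L_y = 2254 lb.
ΣF_x = 0: no horizontal applied forces, so L_x = 0.

L_x = 0, L_y = 2254 lb, R_y = 2546 lb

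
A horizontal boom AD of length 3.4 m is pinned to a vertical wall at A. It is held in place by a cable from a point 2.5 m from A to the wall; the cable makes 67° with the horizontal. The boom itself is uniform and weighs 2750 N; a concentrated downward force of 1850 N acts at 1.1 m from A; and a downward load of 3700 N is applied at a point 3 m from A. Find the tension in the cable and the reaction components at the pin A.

ΣM about A: T·sin67°·2.5 − 2750·1.7 − 1850·1.1 − 3700·3 = 0 → T = 17810/(2.5·0.920505) = 7739.23 ≈ 7739 N.
ΣF_x = 0: A_x − T·cos67° = 0 → A_x = 7739.23 × 0.390731 = 3024 N.
ΣF_y = 0: A_y + T·sin67° − 2750 − 1850 − 3700 = 0 → A_y = 8300 − 7739.23 × 0.920505 = 1176 N.

T = 7739 N, A_x = 3024 N, A_y = 1176 N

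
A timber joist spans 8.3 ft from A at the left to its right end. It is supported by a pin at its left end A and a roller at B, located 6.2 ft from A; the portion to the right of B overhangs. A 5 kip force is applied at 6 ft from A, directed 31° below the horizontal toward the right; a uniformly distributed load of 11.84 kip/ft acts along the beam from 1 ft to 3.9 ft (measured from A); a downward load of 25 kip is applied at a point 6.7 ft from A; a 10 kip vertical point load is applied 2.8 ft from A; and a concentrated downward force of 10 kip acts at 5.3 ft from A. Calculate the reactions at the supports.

A_x = -4.286 kip, A_y = 25.77 kip, B_y = 56.14 kip

Resultant of the distributed load: 11.84 × 2.9 = 34.336 kip at 2.45 ft from A.
ΣM about A: B_y·6.2 − 5·sin31°·6 − (11.84·2.9)·2.45 − 25·6.7 − 10·2.8 − 10·5.3 = 0 → B_y = 348.074/6.2 = 56.141 ≈ 56.14 kip.
ΣF_y = 0: A_y + 56.141 − 5·sin31° − 11.84·2.9 − 25 − 10 − 10 = 0 → A_y = 25.77 kip.
ΣF_x = 0: A_x + 5·cos31° = 0 → A_x = -4.286 kip.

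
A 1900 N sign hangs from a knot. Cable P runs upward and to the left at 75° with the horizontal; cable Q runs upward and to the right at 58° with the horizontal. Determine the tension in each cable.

T_P = 1377 N, T_Q = 672.4 N

ΣF_x = 0: −T_P·cos75° + T_Q·cos58° = 0 → T_Q = 0.488412·T_P.
ΣF_y = 0: T_P·sin75° + T_Q·sin58° = 1900.
Substitute: T_P·(0.965926 + 0.488412·0.848048) = 1900 → T_P = 1376.69 ≈ 1377 N.
Then T_Q = 0.488412 × 1376.69 = 672.4 N.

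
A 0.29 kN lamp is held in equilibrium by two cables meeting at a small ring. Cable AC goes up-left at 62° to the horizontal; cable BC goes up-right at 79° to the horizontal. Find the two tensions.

T_AC = 0.08793 kN, T_BC = 0.2163 kN

ΣF_x = 0: −T_AC·cos62° + T_BC·cos79° = 0 → T_BC = 2.46043·T_AC.
ΣF_y = 0: T_AC·sin62° + T_BC·sin79° = 0.29.
Substitute: T_AC·(0.882948 + 2.46043·0.981627) = 0.29 → T_AC = 0.0879275 ≈ 0.08793 kN.
Then T_BC = 2.46043 × 0.0879275 = 0.2163 kN.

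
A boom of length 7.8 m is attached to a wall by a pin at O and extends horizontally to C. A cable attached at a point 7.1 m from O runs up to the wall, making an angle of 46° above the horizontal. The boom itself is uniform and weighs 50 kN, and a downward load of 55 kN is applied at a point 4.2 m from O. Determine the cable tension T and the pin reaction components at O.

T = 83.41 kN, O_x = 57.94 kN, O_y = 45.00 kN

ΣM about O: T·sin46°·7.1 − 50·3.9 − 55·4.2 = 0 → T = 426/(7.1·0.71934) = 83.4098 ≈ 83.41 kN.
ΣF_x = 0: O_x − T·cos46° = 0 → O_x = 83.4098 × 0.694658 = 57.94 kN.
ΣF_y = 0: O_y + T·sin46° − 50 − 55 = 0 → O_y = 105 − 83.4098 × 0.71934 = 45.00 kN.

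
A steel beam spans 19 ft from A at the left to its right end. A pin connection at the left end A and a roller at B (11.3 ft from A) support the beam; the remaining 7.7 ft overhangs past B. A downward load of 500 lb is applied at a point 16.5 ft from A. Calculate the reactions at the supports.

Moments about A: B_y·11.3 − 500·16.5 = 0 → B_y = 8250/11.3 = 730.088 ≈ 730.1 lb.
ΣF_y = 0: A_y + 730.088 − 500 = 0 → A_y = -230.1 lb.
ΣF_x = 0: no horizontal applied forces, so A_x = 0.

A_x = 0, A_y = -230.1 lb, B_y = 730.1 lb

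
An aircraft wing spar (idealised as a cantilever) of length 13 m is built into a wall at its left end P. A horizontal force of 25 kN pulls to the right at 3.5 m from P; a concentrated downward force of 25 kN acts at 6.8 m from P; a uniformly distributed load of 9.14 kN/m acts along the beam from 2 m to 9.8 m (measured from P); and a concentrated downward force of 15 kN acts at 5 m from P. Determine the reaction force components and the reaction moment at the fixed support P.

Resultant of the distributed load: 9.14 × 7.8 = 71.292 kN at 5.9 m from P.
ΣF_x = 0: P_x + 25 = 0 → P_x = -25.00 kN.
ΣF_y = 0: P_y − 25 − 9.14·7.8 − 15 = 0 → P_y = 111.3 kN.
ΣM about P: M_P − 25·6.8 − (9.14·7.8)·5.9 − 15·5 = 0 → M_P = 665.6 kN·m.

P_x = -25.00 kN, P_y = 111.3 kN, M_P = 665.6 kN·m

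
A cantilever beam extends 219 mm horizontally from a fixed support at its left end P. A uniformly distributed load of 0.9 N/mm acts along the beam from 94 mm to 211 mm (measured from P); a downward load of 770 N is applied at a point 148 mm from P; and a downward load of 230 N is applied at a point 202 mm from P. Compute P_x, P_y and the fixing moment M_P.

Resultant of the distributed load: 0.9 × 117 = 105.3 N at 152.5 mm from P.
ΣF_x = 0: P_x = 0.
ΣF_y = 0: P_y − 0.9·117 − 770 − 230 = 0 → P_y = 1105 N.
ΣM about P: M_P − (0.9·117)·152.5 − 770·148 − 230·202 = 0 → M_P = 176500 N·mm.

P_x = 0, P_y = 1105 N, M_P = 176500 N·mm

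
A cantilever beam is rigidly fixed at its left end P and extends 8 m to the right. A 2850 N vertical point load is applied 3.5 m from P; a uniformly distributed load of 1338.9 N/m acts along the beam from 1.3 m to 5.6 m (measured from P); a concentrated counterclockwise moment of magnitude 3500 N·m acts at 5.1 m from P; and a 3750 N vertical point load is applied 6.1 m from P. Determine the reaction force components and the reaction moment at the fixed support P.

Resultant of the distributed load: 1338.9 × 4.3 = 5757.27 N at 3.45 m from P.
ΣF_x = 0: P_x = 0.
ΣF_y = 0: P_y − 2850 − 1338.9·4.3 − 3750 = 0 → P_y = 12360 N.
ΣM about P: M_P − 2850·3.5 − (1338.9·4.3)·3.45 + 3500 − 3750·6.1 = 0 → M_P = 49210 N·m.

P_x = 0, P_y = 12360 N, M_P = 49210 N·m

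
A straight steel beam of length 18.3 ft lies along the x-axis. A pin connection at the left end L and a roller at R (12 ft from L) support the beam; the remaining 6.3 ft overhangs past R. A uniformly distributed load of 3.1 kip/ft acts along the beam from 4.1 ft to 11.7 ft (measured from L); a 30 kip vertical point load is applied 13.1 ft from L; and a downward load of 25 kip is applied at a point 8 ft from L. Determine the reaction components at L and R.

Resultant of the distributed load: 3.1 × 7.6 = 23.56 kip at 7.9 ft from L.
ΣM about L: R_y·12 − (3.1·7.6)·7.9 − 30·13.1 − 25·8 = 0 → R_y = 779.124/12 = 64.927 ≈ 64.93 kip.
ΣF_y = 0: L_y + 64.927 − 3.1·7.6 − 30 − 25 = 0 → L_y = 13.63 kip.
ΣF_x = 0: no horizontal applied forces, so L_x = 0.

L_x = 0, L_y = 13.63 kip, R_y = 64.93 kip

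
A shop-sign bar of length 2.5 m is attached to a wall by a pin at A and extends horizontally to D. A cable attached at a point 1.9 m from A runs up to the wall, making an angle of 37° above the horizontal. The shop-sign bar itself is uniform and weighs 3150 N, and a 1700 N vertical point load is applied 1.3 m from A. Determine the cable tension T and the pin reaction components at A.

ΣM about A: T·sin37°·1.9 − 3150·1.25 − 1700·1.3 = 0 → T = 6147.5/(1.9·0.601815) = 5376.28 ≈ 5376 N.
ΣF_x = 0: A_x − T·cos37° = 0 → A_x = 5376.28 × 0.798636 = 4294 N.
ΣF_y = 0: A_y + T·sin37° − 3150 − 1700 = 0 → A_y = 4850 − 5376.28 × 0.601815 = 1614 N.

T = 5376 N, A_x = 4294 N, A_y = 1614 N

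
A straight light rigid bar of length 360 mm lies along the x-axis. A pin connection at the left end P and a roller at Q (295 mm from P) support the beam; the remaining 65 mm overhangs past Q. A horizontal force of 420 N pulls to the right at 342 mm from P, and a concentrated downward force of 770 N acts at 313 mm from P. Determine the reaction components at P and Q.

Taking moments about P: Q_y·295 − 770·313 = 0 → Q_y = 241010/295 = 816.983 ≈ 817.0 N.
ΣF_y = 0: P_y + 816.983 − 770 = 0 → P_y = -46.98 N.
ΣF_x = 0: P_x + 420 = 0 → P_x = -420.0 N.

P_x = -420.0 N, P_y = -46.98 N, Q_y = 817.0 N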